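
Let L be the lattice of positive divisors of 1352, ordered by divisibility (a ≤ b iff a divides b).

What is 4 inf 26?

2

Common lower bounds of {4, 26}: 1, 2.
The greatest among these is 2.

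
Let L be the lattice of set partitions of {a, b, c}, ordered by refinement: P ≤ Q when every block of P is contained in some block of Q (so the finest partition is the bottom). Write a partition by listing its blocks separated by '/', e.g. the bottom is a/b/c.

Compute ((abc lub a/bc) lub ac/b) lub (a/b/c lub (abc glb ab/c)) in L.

abc ∨ a/bc = abc
abc ∨ ac/b = abc
abc ∧ ab/c = ab/c
a/b/c ∨ ab/c = ab/c
abc ∨ ab/c = abc

abc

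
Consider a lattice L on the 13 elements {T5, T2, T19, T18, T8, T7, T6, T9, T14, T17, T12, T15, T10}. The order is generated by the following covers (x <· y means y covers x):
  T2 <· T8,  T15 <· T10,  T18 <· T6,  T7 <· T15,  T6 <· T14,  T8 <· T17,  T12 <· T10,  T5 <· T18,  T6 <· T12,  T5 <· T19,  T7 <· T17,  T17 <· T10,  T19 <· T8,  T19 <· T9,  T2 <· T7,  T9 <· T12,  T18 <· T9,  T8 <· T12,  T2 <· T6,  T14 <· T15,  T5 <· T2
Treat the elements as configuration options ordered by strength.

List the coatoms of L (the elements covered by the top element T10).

T12, T15, T17

The coatoms are exactly the elements covered by T10: T12, T15, T17.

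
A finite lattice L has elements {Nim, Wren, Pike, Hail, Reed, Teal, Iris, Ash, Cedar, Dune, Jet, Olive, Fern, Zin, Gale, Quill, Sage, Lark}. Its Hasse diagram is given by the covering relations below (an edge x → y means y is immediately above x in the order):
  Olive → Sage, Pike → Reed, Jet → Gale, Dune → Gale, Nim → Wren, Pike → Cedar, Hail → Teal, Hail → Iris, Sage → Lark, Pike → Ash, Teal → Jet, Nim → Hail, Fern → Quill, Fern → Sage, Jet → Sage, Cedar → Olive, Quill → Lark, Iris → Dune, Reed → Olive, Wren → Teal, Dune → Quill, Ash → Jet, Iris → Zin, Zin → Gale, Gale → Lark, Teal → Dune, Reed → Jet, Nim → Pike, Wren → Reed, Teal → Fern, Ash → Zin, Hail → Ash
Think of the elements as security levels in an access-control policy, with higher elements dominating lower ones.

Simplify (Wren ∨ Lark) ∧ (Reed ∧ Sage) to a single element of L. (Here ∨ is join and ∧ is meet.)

Wren ∨ Lark = Lark
Reed ∧ Sage = Reed
Lark ∧ Reed = Reed

Reed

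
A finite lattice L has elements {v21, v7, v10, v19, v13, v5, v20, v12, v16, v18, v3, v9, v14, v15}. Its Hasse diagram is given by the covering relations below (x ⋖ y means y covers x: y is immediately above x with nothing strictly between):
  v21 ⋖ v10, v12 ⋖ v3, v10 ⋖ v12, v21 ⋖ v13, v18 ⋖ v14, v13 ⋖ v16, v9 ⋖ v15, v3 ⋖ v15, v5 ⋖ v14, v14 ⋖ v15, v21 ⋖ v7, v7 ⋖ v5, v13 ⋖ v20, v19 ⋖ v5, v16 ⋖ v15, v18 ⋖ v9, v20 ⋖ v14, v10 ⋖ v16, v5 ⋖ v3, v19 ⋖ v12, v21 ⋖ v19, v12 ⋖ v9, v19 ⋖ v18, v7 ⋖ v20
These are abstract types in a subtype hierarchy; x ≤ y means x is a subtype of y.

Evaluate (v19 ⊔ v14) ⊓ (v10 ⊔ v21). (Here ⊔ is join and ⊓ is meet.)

v19 ∨ v14 = v14
v10 ∨ v21 = v10
v14 ∧ v10 = v21

v21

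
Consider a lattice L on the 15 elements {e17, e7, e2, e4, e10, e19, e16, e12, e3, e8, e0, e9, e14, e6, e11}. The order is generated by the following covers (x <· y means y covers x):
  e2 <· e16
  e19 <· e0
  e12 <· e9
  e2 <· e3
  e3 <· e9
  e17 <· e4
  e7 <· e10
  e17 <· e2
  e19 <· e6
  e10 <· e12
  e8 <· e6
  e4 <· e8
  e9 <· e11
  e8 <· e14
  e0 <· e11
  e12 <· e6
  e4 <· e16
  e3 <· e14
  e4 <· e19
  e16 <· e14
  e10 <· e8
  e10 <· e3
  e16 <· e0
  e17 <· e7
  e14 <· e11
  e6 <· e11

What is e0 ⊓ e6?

Common lower bounds of {e0, e6}: e17, e19, e4.
The greatest among these is e19.

e19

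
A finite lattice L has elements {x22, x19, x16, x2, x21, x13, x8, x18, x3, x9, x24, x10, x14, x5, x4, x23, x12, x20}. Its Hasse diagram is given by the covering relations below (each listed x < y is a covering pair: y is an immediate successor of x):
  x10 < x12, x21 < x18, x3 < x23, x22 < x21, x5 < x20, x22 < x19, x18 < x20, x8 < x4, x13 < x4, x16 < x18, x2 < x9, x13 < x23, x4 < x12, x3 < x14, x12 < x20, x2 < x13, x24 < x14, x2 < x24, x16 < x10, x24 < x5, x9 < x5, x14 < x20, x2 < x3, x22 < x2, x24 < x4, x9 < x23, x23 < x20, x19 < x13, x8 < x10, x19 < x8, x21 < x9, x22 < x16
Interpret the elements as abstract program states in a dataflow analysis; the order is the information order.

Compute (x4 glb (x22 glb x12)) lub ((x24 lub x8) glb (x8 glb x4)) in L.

x8

x22 ∧ x12 = x22
x4 ∧ x22 = x22
x24 ∨ x8 = x4
x8 ∧ x4 = x8
x4 ∧ x8 = x8
x22 ∨ x8 = x8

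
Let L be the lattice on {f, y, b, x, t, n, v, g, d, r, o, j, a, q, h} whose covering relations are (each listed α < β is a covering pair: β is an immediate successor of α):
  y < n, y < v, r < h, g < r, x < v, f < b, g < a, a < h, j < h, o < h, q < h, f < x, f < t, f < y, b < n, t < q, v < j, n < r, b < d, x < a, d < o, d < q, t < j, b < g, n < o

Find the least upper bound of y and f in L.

Common upper bounds of {y, f}: h, j, n, o, r, v, y.
The least among these is y.

y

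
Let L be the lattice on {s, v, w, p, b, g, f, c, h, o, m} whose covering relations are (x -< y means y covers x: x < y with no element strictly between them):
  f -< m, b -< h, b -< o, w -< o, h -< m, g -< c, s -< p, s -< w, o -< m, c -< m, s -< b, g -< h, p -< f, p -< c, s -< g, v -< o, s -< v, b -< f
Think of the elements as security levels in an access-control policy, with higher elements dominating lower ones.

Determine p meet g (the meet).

Common lower bounds of {p, g}: s.
The greatest among these is s.

s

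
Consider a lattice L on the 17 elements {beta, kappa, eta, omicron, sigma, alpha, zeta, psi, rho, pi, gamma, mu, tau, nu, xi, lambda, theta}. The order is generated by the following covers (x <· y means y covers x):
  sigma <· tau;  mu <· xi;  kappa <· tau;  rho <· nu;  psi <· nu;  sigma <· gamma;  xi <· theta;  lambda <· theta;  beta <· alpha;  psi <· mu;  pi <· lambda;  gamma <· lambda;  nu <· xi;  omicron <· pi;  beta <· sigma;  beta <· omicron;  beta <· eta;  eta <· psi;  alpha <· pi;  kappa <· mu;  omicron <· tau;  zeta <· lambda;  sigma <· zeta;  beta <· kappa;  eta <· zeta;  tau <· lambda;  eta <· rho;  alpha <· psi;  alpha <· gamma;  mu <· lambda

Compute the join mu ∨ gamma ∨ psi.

Common upper bounds of {mu, gamma, psi}: lambda, theta.
The least among these is lambda.

lambda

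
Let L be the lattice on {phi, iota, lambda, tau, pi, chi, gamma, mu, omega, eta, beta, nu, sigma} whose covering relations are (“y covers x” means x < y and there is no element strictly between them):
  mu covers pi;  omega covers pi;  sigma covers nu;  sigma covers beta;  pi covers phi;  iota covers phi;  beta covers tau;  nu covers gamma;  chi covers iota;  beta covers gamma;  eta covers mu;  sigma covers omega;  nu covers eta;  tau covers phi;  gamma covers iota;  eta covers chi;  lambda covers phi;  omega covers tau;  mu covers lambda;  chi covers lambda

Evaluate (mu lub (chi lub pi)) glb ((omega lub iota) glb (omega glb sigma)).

chi ∨ pi = eta
mu ∨ eta = eta
omega ∨ iota = sigma
omega ∧ sigma = omega
sigma ∧ omega = omega
eta ∧ omega = pi

pi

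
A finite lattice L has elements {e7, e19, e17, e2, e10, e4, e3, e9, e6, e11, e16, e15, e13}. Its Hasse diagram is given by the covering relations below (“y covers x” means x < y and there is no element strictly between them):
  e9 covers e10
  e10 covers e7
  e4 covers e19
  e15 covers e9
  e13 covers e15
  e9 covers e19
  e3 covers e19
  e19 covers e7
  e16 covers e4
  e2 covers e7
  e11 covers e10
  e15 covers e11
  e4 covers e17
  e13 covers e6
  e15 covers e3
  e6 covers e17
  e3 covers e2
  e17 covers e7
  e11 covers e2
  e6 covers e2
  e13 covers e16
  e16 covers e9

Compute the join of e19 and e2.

Common upper bounds of {e19, e2}: e13, e15, e3.
The least among these is e3.

e3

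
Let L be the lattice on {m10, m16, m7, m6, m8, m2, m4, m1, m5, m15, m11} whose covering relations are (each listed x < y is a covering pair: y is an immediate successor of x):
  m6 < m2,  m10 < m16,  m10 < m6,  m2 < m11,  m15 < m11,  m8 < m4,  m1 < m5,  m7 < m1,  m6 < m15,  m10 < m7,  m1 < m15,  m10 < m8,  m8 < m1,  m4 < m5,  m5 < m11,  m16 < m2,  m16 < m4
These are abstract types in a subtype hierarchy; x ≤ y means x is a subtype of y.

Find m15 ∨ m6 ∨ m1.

Common upper bounds of {m15, m6, m1}: m11, m15.
The least among these is m15.

m15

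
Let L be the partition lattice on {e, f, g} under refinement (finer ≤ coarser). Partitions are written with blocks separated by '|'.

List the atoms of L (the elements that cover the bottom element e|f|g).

ef|g, eg|f, e|fg

The atoms are exactly the elements that cover e|f|g: ef|g, eg|f, e|fg.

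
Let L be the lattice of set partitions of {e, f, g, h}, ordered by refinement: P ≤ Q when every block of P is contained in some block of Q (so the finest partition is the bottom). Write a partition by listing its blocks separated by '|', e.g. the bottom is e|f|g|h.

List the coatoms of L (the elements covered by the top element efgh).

The coatoms are exactly the elements covered by efgh: efg|h, efh|g, ef|gh, egh|f, eg|fh, eh|fg, e|fgh.

efg|h, efh|g, ef|gh, egh|f, eg|fh, eh|fg, e|fgh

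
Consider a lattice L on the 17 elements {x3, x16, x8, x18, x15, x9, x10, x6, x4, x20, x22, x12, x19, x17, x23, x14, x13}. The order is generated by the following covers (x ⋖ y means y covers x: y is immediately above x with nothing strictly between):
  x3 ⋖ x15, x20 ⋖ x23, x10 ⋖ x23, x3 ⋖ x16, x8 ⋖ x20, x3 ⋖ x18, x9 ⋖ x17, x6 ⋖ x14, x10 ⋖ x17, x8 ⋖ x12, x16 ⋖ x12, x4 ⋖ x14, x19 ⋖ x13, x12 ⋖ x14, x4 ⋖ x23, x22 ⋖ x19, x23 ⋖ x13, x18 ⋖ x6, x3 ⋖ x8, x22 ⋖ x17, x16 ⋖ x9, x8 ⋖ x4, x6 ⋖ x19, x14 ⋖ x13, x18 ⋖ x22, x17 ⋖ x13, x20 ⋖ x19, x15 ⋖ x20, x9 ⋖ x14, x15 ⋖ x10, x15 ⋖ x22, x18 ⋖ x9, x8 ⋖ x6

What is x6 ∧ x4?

x8

Common lower bounds of {x6, x4}: x3, x8.
The greatest among these is x8.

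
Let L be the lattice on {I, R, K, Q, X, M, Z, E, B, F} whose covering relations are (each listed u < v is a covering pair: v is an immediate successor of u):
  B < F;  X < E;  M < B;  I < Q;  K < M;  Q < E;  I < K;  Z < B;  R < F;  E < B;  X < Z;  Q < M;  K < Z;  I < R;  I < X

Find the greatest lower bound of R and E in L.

Common lower bounds of {R, E}: I.
The greatest among these is I.

I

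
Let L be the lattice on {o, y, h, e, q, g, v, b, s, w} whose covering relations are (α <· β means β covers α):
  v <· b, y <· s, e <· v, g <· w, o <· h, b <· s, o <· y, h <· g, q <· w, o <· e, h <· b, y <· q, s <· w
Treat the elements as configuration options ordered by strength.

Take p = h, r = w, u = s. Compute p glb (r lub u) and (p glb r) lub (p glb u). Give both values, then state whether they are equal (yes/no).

h; h; yes

r lub u = w, so p glb (r lub u) = h glb w = h.
p glb r = h and p glb u = h, so (p glb r) lub (p glb u) = h lub h = h.
Equal: yes.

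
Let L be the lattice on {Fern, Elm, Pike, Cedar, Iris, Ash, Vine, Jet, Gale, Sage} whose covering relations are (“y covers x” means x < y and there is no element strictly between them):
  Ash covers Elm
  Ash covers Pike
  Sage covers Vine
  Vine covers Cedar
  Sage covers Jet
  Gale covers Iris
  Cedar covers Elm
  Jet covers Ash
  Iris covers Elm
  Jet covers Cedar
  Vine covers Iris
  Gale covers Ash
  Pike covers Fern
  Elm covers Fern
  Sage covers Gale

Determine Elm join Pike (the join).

Common upper bounds of {Elm, Pike}: Ash, Gale, Jet, Sage.
The least among these is Ash.

Ash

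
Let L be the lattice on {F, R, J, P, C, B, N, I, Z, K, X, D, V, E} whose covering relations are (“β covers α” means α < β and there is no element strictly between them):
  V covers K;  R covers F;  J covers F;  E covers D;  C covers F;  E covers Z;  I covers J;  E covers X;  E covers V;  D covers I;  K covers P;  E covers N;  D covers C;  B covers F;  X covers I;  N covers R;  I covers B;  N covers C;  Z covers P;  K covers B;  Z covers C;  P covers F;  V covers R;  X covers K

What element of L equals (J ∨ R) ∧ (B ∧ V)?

J ∨ R = E
B ∧ V = B
E ∧ B = B

B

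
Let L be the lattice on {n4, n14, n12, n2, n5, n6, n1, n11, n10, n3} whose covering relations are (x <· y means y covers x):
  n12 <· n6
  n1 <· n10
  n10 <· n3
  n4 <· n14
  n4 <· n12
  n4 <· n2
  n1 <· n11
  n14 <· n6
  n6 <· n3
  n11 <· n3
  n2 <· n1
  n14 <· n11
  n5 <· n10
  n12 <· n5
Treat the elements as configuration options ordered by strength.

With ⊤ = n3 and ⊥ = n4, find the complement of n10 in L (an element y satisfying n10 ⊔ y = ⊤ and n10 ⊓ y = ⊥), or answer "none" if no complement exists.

n14

Need y with n10 ∨ y = n3 and n10 ∧ y = n4.
Checking each element gives: n14.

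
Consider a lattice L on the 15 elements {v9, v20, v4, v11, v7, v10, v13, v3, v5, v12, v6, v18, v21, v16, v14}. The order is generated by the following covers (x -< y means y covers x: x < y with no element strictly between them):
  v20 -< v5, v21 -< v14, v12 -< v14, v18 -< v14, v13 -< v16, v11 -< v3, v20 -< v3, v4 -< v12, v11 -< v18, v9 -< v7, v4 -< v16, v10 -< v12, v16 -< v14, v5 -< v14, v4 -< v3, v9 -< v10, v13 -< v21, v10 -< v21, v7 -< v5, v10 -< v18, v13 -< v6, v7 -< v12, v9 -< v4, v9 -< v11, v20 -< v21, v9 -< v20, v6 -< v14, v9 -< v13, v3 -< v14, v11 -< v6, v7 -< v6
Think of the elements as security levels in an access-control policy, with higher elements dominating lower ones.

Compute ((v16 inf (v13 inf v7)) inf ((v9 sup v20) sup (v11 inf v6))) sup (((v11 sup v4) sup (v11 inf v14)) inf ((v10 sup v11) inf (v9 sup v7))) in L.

v13 ∧ v7 = v9
v16 ∧ v9 = v9
v9 ∨ v20 = v20
v11 ∧ v6 = v11
v20 ∨ v11 = v3
v9 ∧ v3 = v9
v11 ∨ v4 = v3
v11 ∧ v14 = v11
v3 ∨ v11 = v3
v10 ∨ v11 = v18
v9 ∨ v7 = v7
v18 ∧ v7 = v9
v3 ∧ v9 = v9
v9 ∨ v9 = v9

v9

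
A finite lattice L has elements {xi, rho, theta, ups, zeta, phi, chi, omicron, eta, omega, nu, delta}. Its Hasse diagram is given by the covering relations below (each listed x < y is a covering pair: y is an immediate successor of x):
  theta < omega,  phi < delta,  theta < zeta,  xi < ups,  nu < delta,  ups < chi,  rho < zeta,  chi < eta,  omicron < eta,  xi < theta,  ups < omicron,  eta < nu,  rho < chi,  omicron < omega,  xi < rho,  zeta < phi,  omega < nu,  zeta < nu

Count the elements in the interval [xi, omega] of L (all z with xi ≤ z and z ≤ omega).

5

The interval [xi, omega] = {omega, omicron, theta, ups, xi}, which has 5 elements.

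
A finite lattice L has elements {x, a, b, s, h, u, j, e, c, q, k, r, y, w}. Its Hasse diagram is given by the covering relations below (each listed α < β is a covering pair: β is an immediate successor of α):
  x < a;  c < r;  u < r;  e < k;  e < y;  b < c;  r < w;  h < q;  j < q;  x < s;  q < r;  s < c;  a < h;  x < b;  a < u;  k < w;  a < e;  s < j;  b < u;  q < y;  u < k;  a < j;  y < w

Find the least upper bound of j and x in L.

j

Common upper bounds of {j, x}: j, q, r, w, y.
The least among these is j.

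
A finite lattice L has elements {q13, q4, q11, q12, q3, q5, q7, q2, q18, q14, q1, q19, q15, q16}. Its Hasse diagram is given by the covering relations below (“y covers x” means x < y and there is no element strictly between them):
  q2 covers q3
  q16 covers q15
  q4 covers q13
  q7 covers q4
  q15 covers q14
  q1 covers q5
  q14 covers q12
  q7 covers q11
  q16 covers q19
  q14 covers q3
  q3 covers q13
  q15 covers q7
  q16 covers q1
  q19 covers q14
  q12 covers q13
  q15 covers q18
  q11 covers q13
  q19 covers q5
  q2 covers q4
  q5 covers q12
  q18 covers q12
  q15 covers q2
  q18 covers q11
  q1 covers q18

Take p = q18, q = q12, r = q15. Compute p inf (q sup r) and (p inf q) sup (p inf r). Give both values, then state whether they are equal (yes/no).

q18; q18; yes

q sup r = q15, so p inf (q sup r) = q18 inf q15 = q18.
p inf q = q12 and p inf r = q18, so (p inf q) sup (p inf r) = q12 sup q18 = q18.
Equal: yes.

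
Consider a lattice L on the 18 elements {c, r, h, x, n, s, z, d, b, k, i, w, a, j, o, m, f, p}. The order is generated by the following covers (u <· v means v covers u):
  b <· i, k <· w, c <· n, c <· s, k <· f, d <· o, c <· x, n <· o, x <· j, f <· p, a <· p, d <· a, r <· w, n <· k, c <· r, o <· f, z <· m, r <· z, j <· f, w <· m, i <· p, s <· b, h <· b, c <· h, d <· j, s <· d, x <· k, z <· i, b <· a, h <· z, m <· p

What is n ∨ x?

k

Common upper bounds of {n, x}: f, k, m, p, w.
The least among these is k.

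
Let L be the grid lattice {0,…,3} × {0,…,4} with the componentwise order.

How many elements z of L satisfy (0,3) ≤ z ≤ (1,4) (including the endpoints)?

4

The interval [(0,3), (1,4)] = {(0,3), (0,4), (1,3), (1,4)}, which has 4 elements.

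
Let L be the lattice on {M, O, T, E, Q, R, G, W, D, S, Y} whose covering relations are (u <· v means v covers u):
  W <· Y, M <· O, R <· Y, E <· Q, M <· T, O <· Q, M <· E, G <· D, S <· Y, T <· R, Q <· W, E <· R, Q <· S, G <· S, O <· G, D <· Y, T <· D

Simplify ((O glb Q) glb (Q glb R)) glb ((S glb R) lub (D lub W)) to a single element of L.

M

O ∧ Q = O
Q ∧ R = E
O ∧ E = M
S ∧ R = E
D ∨ W = Y
E ∨ Y = Y
M ∧ Y = M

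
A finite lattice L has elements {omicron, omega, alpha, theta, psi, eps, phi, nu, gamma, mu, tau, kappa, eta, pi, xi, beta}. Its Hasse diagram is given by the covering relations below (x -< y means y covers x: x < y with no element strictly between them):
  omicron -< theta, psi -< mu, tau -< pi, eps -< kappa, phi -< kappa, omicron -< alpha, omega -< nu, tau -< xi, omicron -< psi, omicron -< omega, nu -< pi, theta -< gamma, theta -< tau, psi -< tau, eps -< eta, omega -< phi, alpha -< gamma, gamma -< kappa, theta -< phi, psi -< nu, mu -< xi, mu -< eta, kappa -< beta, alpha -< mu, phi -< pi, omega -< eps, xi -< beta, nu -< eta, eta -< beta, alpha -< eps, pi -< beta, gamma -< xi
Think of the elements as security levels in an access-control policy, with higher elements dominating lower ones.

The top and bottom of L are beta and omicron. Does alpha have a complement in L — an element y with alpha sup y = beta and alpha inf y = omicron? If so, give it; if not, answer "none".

pi

Need y with alpha ∨ y = beta and alpha ∧ y = omicron.
Checking each element gives: pi.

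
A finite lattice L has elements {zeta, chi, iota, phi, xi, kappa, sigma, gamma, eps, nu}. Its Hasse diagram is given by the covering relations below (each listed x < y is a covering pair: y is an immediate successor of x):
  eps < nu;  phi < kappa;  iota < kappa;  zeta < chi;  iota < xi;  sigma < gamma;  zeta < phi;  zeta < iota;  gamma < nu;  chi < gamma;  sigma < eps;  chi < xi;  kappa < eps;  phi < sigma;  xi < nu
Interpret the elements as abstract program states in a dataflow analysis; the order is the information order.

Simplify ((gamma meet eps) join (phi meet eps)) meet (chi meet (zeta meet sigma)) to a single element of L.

zeta

gamma ∧ eps = sigma
phi ∧ eps = phi
sigma ∨ phi = sigma
zeta ∧ sigma = zeta
chi ∧ zeta = zeta
sigma ∧ zeta = zeta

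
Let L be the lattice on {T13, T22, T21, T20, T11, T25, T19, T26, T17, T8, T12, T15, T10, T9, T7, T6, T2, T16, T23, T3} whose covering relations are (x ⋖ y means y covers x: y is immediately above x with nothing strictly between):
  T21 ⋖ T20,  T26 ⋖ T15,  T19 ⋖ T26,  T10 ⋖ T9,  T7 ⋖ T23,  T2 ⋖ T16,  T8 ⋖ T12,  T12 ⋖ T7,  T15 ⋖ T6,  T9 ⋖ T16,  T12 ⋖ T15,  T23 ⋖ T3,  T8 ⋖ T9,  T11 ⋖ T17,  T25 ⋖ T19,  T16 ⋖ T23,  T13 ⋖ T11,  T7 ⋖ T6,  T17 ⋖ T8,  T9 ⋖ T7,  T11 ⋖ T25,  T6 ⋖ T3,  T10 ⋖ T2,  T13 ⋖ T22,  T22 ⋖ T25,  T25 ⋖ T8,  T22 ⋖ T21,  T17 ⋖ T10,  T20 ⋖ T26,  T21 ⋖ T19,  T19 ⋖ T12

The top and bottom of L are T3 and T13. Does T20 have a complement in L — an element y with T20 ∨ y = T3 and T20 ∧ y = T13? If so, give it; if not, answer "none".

T2

Need y with T20 ∨ y = T3 and T20 ∧ y = T13.
Checking each element gives: T2.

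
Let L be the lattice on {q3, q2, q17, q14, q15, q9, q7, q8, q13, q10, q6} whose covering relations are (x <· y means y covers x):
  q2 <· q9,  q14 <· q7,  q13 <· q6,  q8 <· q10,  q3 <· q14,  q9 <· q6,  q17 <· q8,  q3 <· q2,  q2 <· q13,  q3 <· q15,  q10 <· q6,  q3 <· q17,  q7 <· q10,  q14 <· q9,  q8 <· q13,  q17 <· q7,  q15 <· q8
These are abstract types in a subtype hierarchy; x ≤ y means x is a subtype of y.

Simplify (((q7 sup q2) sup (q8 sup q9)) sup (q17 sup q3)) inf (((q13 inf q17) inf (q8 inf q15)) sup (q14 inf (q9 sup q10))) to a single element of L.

q14

q7 ∨ q2 = q6
q8 ∨ q9 = q6
q6 ∨ q6 = q6
q17 ∨ q3 = q17
q6 ∨ q17 = q6
q13 ∧ q17 = q17
q8 ∧ q15 = q15
q17 ∧ q15 = q3
q9 ∨ q10 = q6
q14 ∧ q6 = q14
q3 ∨ q14 = q14
q6 ∧ q14 = q14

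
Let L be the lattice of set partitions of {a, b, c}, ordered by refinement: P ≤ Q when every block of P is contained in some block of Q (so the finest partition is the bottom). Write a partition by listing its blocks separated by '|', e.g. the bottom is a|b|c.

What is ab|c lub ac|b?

The join of ab|c and ac|b merges any blocks that overlap across the partitions, giving abc.

abc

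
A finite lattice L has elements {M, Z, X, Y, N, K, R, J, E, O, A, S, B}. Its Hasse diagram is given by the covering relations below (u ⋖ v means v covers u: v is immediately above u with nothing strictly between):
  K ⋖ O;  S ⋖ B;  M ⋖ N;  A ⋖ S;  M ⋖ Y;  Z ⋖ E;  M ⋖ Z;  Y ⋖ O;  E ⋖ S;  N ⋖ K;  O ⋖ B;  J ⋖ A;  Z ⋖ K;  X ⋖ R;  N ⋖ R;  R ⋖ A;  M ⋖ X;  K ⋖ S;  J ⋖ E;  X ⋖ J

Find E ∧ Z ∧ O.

Z

Common lower bounds of {E, Z, O}: M, Z.
The greatest among these is Z.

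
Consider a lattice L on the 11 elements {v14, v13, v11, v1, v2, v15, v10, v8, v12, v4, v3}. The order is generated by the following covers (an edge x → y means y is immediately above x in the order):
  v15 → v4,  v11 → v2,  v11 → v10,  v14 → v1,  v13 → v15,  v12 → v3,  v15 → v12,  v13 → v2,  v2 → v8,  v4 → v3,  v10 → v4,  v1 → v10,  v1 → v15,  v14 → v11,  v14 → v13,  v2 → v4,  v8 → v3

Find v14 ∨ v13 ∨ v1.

Common upper bounds of {v14, v13, v1}: v12, v15, v3, v4.
The least among these is v15.

v15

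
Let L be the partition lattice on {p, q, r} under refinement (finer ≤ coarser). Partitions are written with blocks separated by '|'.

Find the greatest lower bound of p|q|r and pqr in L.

p|q|r

Common lower bounds of {p|q|r, pqr}: p|q|r.
The greatest among these is p|q|r.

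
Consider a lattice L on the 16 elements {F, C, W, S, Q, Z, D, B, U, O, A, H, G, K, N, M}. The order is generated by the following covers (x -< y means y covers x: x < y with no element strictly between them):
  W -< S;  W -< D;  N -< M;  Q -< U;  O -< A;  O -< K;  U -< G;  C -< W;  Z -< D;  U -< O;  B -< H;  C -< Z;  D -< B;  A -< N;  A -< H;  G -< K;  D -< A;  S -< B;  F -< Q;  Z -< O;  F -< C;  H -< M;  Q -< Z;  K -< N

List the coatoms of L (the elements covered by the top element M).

The coatoms are exactly the elements covered by M: H, N.

H, N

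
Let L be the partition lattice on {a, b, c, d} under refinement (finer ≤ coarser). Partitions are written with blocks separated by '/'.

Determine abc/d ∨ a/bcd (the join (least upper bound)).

abcd

The join of abc/d and a/bcd merges any blocks that overlap across the partitions, giving abcd.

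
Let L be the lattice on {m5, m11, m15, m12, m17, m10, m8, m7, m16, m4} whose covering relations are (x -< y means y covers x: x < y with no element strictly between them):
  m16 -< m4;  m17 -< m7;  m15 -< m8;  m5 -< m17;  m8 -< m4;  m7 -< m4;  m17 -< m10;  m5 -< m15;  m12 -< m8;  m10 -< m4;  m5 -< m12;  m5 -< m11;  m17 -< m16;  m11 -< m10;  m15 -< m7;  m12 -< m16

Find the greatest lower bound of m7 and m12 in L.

Common lower bounds of {m7, m12}: m5.
The greatest among these is m5.

m5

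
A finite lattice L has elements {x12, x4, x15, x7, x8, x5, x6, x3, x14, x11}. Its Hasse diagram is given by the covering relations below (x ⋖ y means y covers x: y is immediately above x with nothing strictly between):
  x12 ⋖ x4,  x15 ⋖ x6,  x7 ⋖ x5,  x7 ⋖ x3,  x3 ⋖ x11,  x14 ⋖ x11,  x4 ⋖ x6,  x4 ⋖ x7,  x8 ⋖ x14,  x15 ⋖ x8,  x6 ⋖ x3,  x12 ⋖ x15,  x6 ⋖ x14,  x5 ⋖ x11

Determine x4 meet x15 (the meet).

x12

Common lower bounds of {x4, x15}: x12.
The greatest among these is x12.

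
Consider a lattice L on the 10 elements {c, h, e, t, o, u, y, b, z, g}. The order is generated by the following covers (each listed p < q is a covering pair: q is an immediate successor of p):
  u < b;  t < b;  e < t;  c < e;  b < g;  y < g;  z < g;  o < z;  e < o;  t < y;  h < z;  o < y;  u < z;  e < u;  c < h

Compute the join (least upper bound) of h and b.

g

Common upper bounds of {h, b}: g.
The least among these is g.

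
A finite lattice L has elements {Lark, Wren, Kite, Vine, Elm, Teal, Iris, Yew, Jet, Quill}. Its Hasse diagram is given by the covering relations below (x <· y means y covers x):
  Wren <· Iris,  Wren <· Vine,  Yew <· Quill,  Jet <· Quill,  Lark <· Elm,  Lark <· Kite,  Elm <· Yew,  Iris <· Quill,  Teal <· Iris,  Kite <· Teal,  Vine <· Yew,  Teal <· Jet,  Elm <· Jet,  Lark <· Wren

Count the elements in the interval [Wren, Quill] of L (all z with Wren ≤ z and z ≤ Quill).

The interval [Wren, Quill] = {Iris, Quill, Vine, Wren, Yew}, which has 5 elements.

5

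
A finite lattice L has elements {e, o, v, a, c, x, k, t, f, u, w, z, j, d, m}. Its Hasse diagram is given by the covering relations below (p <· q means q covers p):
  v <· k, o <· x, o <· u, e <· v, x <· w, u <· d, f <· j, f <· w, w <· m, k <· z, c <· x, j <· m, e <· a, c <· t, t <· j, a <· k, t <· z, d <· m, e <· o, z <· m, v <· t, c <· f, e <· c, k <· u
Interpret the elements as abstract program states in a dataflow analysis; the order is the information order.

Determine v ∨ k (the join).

Common upper bounds of {v, k}: d, k, m, u, z.
The least among these is k.

k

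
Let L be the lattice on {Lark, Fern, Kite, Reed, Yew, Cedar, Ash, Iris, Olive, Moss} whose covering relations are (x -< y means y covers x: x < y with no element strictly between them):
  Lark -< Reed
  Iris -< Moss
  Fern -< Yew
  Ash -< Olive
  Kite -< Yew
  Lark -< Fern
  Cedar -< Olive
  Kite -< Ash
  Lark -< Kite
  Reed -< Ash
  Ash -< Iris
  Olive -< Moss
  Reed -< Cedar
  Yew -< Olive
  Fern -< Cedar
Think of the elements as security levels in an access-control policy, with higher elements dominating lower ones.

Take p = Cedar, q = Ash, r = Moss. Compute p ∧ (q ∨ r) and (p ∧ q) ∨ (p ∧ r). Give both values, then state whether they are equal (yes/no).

Cedar; Cedar; yes

q ∨ r = Moss, so p ∧ (q ∨ r) = Cedar ∧ Moss = Cedar.
p ∧ q = Reed and p ∧ r = Cedar, so (p ∧ q) ∨ (p ∧ r) = Reed ∨ Cedar = Cedar.
Equal: yes.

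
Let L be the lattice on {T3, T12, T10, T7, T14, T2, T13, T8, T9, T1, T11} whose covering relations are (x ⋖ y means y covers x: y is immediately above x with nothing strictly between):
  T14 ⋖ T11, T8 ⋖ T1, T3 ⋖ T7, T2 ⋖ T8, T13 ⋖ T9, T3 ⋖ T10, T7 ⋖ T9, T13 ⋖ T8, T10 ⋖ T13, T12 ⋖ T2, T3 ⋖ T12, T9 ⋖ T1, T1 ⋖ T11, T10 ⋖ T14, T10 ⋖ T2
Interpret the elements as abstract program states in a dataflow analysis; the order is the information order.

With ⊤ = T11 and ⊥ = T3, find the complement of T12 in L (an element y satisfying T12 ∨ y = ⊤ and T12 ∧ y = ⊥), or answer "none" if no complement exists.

Need y with T12 ∨ y = T11 and T12 ∧ y = T3.
Checking each element gives: T14.

T14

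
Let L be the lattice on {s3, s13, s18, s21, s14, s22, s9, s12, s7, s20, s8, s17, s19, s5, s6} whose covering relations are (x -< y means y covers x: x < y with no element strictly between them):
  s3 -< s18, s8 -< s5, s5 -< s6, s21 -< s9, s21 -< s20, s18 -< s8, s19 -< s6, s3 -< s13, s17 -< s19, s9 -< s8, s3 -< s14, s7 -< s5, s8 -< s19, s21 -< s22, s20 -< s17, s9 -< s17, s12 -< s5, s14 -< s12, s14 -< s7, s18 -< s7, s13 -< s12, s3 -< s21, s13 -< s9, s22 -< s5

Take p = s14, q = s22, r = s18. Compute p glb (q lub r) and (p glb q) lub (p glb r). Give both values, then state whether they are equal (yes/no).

s14; s3; no

q lub r = s5, so p glb (q lub r) = s14 glb s5 = s14.
p glb q = s3 and p glb r = s3, so (p glb q) lub (p glb r) = s3 lub s3 = s3.
Equal: no.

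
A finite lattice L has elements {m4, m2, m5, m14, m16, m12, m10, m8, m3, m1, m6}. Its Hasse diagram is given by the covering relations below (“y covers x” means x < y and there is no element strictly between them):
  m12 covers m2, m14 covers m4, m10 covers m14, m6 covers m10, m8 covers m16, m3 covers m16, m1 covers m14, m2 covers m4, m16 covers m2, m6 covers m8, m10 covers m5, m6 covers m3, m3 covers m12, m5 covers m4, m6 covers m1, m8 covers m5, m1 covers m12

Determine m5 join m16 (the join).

Common upper bounds of {m5, m16}: m6, m8.
The least among these is m8.

m8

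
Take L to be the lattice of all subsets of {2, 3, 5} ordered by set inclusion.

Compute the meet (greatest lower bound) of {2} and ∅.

Common lower bounds of {{2}, ∅}: ∅.
The greatest among these is ∅.

∅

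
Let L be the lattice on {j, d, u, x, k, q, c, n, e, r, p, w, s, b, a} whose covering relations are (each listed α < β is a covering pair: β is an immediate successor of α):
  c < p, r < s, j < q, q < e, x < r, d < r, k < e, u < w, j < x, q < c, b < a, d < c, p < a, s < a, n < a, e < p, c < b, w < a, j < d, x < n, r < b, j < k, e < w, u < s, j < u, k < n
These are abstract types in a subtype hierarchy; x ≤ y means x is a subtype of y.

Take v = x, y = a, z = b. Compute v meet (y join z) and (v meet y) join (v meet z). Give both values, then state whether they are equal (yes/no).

x; x; yes

y join z = a, so v meet (y join z) = x meet a = x.
v meet y = x and v meet z = x, so (v meet y) join (v meet z) = x join x = x.
Equal: yes.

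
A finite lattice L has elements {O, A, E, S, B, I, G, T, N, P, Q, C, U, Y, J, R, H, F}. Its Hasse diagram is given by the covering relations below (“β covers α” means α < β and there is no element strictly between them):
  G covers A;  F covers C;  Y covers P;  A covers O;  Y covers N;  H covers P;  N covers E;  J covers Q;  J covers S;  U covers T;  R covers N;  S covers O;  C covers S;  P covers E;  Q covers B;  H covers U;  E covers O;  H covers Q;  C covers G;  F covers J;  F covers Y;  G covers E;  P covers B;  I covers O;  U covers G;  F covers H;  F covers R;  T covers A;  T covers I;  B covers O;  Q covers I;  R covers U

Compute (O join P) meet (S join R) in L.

O ∨ P = P
S ∨ R = F
P ∧ F = P

P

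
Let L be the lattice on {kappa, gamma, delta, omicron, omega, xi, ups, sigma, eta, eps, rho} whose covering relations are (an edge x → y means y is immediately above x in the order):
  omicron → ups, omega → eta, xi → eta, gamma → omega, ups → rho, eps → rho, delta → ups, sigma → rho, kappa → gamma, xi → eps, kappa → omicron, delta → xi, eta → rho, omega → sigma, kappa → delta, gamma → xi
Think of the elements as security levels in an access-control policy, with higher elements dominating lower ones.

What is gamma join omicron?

Common upper bounds of {gamma, omicron}: rho.
The least among these is rho.

rho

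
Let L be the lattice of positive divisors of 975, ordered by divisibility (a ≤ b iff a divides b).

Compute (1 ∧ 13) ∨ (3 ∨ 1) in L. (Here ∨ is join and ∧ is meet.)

1 ∧ 13 = 1
3 ∨ 1 = 3
1 ∨ 3 = 3

3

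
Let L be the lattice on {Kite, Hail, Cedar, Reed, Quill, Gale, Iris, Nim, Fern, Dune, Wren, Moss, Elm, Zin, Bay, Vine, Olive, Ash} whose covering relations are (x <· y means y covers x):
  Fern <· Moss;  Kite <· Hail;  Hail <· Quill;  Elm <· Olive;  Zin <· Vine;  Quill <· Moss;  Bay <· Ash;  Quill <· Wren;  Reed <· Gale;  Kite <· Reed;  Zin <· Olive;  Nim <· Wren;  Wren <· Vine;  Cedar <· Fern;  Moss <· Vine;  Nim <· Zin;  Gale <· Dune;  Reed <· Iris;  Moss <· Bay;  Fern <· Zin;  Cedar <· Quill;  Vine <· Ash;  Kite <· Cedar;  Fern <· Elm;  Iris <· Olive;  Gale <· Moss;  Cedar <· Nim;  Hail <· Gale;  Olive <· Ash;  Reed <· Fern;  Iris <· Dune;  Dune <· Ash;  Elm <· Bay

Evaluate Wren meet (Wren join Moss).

Wren ∨ Moss = Vine
Wren ∧ Vine = Wren

Wren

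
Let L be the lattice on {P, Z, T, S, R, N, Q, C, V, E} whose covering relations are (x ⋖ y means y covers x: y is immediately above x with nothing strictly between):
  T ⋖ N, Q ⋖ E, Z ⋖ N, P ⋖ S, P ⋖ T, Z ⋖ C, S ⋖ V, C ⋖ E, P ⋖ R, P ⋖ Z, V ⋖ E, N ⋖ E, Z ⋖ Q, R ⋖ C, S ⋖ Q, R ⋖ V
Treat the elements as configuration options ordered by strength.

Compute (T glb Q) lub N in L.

T ∧ Q = P
P ∨ N = N

N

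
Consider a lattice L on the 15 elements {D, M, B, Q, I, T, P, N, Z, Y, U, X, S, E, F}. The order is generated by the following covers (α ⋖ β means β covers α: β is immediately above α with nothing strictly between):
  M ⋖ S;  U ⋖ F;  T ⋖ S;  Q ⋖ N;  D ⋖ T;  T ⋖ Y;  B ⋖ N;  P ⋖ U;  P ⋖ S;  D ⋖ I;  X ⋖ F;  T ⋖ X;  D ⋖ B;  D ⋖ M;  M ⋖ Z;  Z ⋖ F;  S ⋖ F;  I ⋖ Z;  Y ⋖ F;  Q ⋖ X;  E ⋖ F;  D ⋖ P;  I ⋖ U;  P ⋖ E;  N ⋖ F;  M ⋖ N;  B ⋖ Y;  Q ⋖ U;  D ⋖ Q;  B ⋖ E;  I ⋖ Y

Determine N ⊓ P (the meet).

Common lower bounds of {N, P}: D.
The greatest among these is D.

D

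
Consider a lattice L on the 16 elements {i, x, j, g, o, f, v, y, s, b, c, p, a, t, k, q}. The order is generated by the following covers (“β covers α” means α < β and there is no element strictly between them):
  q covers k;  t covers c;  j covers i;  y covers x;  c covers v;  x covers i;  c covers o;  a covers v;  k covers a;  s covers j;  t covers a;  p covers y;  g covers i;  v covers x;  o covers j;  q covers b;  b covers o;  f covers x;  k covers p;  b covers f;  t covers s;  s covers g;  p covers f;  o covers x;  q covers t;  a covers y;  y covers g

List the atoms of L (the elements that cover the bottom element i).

The atoms are exactly the elements that cover i: g, j, x.

g, j, x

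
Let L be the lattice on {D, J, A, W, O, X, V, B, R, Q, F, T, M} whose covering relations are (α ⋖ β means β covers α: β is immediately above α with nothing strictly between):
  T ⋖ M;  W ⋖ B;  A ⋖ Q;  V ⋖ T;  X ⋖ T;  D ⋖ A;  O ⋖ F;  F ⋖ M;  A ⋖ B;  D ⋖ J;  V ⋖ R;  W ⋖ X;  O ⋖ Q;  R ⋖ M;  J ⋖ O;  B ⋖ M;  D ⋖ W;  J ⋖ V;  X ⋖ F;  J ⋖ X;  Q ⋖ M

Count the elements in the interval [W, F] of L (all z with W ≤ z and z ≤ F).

The interval [W, F] = {F, W, X}, which has 3 elements.

3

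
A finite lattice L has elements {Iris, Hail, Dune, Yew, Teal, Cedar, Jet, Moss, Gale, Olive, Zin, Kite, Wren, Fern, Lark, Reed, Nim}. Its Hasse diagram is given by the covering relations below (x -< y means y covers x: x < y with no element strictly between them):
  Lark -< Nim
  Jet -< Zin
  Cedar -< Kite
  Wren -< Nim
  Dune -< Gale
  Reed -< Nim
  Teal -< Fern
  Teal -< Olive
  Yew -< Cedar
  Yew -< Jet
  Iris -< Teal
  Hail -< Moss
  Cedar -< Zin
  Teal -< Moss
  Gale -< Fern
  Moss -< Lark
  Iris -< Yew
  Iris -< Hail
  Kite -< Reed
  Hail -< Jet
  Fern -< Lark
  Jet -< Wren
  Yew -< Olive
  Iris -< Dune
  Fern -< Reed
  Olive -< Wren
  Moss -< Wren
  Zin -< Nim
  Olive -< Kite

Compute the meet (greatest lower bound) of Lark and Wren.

Common lower bounds of {Lark, Wren}: Hail, Iris, Moss, Teal.
The greatest among these is Moss.

Moss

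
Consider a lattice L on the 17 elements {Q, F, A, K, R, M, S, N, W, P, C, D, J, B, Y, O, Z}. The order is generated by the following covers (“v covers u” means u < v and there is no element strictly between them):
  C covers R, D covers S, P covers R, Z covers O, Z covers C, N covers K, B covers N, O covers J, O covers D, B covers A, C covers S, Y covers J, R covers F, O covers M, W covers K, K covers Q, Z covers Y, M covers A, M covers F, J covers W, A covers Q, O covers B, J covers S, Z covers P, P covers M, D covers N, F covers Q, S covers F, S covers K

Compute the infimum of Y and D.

Common lower bounds of {Y, D}: F, K, Q, S.
The greatest among these is S.

S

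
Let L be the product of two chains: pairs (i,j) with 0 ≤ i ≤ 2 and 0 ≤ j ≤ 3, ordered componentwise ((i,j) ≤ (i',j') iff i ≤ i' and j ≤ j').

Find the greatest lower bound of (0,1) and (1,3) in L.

Common lower bounds of {(0,1), (1,3)}: (0,0), (0,1).
The greatest among these is (0,1).

(0,1)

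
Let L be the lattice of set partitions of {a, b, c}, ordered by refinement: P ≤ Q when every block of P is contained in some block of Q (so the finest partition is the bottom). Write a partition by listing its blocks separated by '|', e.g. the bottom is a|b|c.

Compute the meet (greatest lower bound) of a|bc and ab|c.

a|b|c

The meet (common refinement) of a|bc and ab|c intersects blocks pairwise, giving a|b|c.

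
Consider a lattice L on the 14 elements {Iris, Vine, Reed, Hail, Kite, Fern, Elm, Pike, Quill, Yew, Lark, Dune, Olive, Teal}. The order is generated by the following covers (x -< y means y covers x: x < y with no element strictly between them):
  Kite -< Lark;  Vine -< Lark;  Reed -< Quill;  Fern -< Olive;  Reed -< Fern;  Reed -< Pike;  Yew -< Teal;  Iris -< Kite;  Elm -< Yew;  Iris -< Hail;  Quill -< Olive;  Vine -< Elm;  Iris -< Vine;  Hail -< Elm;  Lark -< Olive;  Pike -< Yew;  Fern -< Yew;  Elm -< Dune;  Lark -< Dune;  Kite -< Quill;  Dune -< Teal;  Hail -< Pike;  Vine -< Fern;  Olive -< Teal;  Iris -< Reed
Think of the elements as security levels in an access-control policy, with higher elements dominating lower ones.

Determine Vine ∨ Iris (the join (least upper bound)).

Common upper bounds of {Vine, Iris}: Dune, Elm, Fern, Lark, Olive, Teal, Vine, Yew.
The least among these is Vine.

Vine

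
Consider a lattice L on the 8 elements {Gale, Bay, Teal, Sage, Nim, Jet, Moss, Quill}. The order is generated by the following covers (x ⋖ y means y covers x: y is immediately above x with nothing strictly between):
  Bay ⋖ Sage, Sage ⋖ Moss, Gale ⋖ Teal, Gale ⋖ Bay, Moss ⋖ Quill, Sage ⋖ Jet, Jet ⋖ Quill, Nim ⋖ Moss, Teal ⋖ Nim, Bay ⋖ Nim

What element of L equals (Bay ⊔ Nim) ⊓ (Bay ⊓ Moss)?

Bay ∨ Nim = Nim
Bay ∧ Moss = Bay
Nim ∧ Bay = Bay

Bay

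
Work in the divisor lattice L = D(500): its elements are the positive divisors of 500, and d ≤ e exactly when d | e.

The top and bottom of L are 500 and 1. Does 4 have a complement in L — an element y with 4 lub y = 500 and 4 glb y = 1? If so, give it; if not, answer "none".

125

Need y with 4 ∨ y = 500 and 4 ∧ y = 1.
Checking each element gives: 125.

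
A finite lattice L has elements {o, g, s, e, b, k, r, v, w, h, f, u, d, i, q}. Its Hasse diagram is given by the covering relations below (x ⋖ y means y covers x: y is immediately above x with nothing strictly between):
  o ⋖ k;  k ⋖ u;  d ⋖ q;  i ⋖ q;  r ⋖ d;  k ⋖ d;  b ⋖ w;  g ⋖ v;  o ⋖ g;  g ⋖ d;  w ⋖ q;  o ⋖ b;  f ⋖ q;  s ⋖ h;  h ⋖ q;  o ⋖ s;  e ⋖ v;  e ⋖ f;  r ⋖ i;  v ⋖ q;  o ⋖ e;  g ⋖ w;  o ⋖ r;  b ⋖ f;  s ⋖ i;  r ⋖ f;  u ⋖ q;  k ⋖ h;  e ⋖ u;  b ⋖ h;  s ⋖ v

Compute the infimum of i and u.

o

Common lower bounds of {i, u}: o.
The greatest among these is o.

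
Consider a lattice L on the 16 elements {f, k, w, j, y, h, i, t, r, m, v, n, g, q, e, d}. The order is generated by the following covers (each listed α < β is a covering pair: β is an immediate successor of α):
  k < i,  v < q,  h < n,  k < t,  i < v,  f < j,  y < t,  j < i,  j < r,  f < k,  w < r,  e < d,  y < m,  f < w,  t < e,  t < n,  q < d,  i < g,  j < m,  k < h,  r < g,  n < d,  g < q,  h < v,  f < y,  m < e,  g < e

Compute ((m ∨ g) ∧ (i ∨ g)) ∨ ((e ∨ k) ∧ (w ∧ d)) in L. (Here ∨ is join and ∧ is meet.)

g

m ∨ g = e
i ∨ g = g
e ∧ g = g
e ∨ k = e
w ∧ d = w
e ∧ w = w
g ∨ w = g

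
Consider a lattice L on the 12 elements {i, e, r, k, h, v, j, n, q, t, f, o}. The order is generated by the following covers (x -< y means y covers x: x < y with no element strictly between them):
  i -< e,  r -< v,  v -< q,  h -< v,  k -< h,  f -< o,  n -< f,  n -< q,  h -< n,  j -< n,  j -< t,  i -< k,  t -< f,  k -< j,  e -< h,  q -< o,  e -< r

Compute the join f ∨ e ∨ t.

f

Common upper bounds of {f, e, t}: f, o.
The least among these is f.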